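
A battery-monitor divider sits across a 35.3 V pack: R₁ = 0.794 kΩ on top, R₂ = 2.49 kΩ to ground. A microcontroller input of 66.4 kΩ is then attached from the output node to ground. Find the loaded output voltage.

The load sits in parallel with R₂: R₂‖R_L = (2490 × 66400) / (2490 + 66400) = 2400 Ω.
V_out = 35.3 × 2400 / (794 + 2400) = 35.3 × 2400/3194 = 26.5 V.
(Unloaded it would have been 26.8 V.)

V_out ≈ 26.5 V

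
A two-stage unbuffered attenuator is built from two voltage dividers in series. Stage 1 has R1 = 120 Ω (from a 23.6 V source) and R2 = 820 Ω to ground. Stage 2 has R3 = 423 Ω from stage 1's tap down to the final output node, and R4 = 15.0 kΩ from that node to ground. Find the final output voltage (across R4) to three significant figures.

Stage 2 presents R3+R4 = 15420 Ω as a load on stage 1's tap.
Stage 1's lower leg becomes R2‖(R3+R4) = 778.6 Ω, so V_mid = 23.6 × 778.6/898.6 = 20.45 V.
Stage 2 is itself unloaded: V_out = V_mid × R4/(R3+R4) = 20.45 × 15000/15420 = 19.9 V.

V_out ≈ 19.9 V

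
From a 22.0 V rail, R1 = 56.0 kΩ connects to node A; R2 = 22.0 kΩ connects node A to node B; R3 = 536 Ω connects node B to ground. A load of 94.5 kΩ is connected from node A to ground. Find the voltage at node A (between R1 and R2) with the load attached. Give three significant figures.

V ≈ 5.40 V

Below node A the series string R2+R3 = 22540 Ω sits in parallel with the 94500 Ω load: 18200 Ω.
V_A = 22.0 × 18200/(56000 + 18200) = 5.40 V.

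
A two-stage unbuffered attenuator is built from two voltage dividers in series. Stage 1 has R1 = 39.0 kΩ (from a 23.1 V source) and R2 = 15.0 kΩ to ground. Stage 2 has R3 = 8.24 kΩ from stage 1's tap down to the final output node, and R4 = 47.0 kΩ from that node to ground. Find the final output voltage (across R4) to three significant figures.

Stage 2 presents R3+R4 = 55.24 kΩ as a load on stage 1's tap.
Stage 1's lower leg becomes R2‖(R3+R4) = 11.80 kΩ, so V_mid = 23.1 × 11.80/50.80 = 5.365 V.
Stage 2 is itself unloaded: V_out = V_mid × R4/(R3+R4) = 5.365 × 47.0/55.24 = 4.56 V.

V_out ≈ 4.56 V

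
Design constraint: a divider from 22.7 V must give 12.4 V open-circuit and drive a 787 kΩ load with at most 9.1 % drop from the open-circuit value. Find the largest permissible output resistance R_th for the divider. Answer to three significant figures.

Loading drop = R_th/(R_th + R_L) ≤ 0.0910, so R_th ≤ R_L · ε/(1−ε) = 787 kΩ × 0.0910/0.9090 = 78.8 kΩ.

R_th ≤ 78.8 kΩ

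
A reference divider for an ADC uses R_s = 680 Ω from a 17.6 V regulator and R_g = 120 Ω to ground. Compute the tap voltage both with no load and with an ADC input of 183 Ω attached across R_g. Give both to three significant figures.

Open-circuit: V = 17.6 × 120/(680 + 120) = 2.64 V.
With the load, R_g becomes R_g‖R_L = 72.48 Ω, so V = 17.6 × 72.48/752.5 = 1.70 V.

Unloaded: 2.64 V; loaded: 1.70 V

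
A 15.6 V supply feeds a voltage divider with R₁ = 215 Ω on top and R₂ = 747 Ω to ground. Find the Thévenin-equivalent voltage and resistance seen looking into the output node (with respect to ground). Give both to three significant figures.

V_th = 12.1 V, R_th = 167 Ω

V_th is the open-circuit tap voltage: 15.6 × 747/(215 + 747) = 12.1 V.
With the supply zeroed, R₁ and R₂ appear in parallel from the tap: R_th = R₁‖R₂ = (215 × 747)/962.0 = 167 Ω.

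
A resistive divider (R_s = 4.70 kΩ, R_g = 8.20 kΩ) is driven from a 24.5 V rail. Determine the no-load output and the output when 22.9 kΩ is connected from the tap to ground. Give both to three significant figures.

Open-circuit: V = 24.5 × 8.20/(4.70 + 8.20) = 15.6 V.
With the load, R_g becomes R_g‖R_L = 6.038 kΩ, so V = 24.5 × 6.038/10.74 = 13.8 V.

Unloaded: 15.6 V; loaded: 13.8 V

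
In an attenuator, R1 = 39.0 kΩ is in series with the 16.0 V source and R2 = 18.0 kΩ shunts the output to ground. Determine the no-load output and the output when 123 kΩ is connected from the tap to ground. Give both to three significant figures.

Unloaded: 5.05 V; loaded: 4.59 V

Open-circuit: V = 16.0 × 18.0/(39.0 + 18.0) = 5.05 V.
With the load, R2 becomes R2‖R_L = 15.70 kΩ, so V = 16.0 × 15.70/54.70 = 4.59 V.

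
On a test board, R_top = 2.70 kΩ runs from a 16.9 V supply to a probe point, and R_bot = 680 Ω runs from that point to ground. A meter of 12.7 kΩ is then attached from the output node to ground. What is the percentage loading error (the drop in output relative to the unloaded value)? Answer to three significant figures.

4.10 %

The divider's output (Thévenin) resistance is R_top‖R_bot = 543.2 Ω.
Fractional drop under load = R_th/(R_th + R_L) = 543.2 / (543.2 + 12700) = 0.04102.
So the output falls by 4.10 %.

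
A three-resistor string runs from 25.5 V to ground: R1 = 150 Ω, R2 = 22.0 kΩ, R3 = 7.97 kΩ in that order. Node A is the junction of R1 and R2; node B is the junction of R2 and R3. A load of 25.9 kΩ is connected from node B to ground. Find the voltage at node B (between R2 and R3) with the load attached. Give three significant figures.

V ≈ 5.50 V

At node B, R3 is in parallel with the load: R3‖R_L = 6095 Ω.
Below node A the resistance is R2 + (R3‖R_L) = 28090 Ω, so V_A = 25.5 × 28090/28240 = 25.36 V.
Then V_B = V_A × (R3‖R_L)/(R2 + R3‖R_L) = 25.36 × 6095/28090 = 5.50 V.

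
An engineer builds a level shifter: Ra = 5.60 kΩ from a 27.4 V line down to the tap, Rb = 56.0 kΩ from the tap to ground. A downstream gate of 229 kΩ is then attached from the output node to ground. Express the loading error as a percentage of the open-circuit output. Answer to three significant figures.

The divider's output (Thévenin) resistance is Ra‖Rb = 5.091 kΩ.
Fractional drop under load = R_th/(R_th + R_L) = 5.091 / (5.091 + 229) = 0.02175.
So the output falls by 2.17 %.

2.17 %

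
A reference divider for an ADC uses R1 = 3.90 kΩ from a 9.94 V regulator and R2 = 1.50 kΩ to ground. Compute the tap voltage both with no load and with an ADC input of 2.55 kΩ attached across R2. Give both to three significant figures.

Unloaded: 2.76 V; loaded: 1.94 V

Open-circuit: V = 9.94 × 1.50/(3.90 + 1.50) = 2.76 V.
With the load, R2 becomes R2‖R_L = 0.9444 kΩ, so V = 9.94 × 0.9444/4.844 = 1.94 V.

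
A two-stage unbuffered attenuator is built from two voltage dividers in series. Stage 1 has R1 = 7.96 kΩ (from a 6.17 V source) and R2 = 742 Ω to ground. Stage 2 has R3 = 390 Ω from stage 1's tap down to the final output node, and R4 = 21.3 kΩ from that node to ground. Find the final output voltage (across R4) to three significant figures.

V_out ≈ 0.501 V

Stage 2 presents R3+R4 = 21690 Ω as a load on stage 1's tap.
Stage 1's lower leg becomes R2‖(R3+R4) = 717.5 Ω, so V_mid = 6.17 × 717.5/8677 = 0.5101 V.
Stage 2 is itself unloaded: V_out = V_mid × R4/(R3+R4) = 0.5101 × 21300/21690 = 0.501 V.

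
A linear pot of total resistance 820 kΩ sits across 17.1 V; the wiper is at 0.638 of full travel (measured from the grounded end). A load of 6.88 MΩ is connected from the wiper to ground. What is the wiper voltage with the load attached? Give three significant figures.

The wiper splits the pot into (1−α)R = 296.8 kΩ above and αR = 523.2 kΩ below.
Lower section ‖ load = 486.2 kΩ.
V_wiper = 17.1 × 486.2/(296.8 + 486.2) = 10.6 V.

V ≈ 10.6 V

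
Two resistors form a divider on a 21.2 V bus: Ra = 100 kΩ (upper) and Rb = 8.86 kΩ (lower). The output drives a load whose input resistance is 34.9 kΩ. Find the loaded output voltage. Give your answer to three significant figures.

V_out ≈ 1.40 V

The load sits in parallel with Rb: Rb‖R_L = (8.86 × 34.9) / (8.86 + 34.9) = 7.066 kΩ.
V_out = 21.2 × 7.066 / (100 + 7.066) = 21.2 × 7.066/107.1 = 1.40 V.
(Unloaded it would have been 1.73 V.)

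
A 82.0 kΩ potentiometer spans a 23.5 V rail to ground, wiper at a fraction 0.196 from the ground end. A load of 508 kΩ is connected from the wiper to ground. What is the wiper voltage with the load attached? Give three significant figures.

V ≈ 4.49 V

The wiper splits the pot into (1−α)R = 65.93 kΩ above and αR = 16.07 kΩ below.
Lower section ‖ load = 15.58 kΩ.
V_wiper = 23.5 × 15.58/(65.93 + 15.58) = 4.49 V.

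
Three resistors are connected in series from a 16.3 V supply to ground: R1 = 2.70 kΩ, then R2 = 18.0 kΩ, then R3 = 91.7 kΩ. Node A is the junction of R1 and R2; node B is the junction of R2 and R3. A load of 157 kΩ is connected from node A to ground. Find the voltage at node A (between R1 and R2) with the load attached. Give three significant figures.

Below node A the series string R2+R3 = 109.7 kΩ sits in parallel with the 157 kΩ load: 64.58 kΩ.
V_A = 16.3 × 64.58/(2.70 + 64.58) = 15.6 V.

V ≈ 15.6 V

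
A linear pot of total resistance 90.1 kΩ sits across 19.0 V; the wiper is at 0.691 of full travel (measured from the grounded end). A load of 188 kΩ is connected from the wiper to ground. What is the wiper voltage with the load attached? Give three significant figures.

The wiper splits the pot into (1−α)R = 27.84 kΩ above and αR = 62.26 kΩ below.
Lower section ‖ load = 46.77 kΩ.
V_wiper = 19.0 × 46.77/(27.84 + 46.77) = 11.9 V.

V ≈ 11.9 V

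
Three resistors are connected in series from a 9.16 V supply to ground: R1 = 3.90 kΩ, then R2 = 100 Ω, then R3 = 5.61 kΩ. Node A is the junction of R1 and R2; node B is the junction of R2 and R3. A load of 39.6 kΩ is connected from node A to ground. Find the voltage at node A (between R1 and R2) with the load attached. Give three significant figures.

V ≈ 5.14 V

Below node A the series string R2+R3 = 5710 Ω sits in parallel with the 39600 Ω load: 4990 Ω.
V_A = 9.16 × 4990/(3900 + 4990) = 5.14 V.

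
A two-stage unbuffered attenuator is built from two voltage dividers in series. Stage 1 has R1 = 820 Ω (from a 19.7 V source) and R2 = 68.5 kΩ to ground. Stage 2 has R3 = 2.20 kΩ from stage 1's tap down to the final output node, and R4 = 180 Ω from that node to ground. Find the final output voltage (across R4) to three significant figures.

V_out ≈ 1.10 V

Stage 2 presents R3+R4 = 2380 Ω as a load on stage 1's tap.
Stage 1's lower leg becomes R2‖(R3+R4) = 2300 Ω, so V_mid = 19.7 × 2300/3120 = 14.52 V.
Stage 2 is itself unloaded: V_out = V_mid × R4/(R3+R4) = 14.52 × 180/2380 = 1.10 V.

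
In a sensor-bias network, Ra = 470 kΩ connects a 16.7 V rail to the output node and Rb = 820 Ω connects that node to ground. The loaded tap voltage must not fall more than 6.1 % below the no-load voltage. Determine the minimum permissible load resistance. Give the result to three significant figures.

R_L(min) ≈ 12.6 kΩ

Output resistance R_th = Ra‖Rb = (470000 × 820)/470800 = 818.6 Ω.
The fractional drop is R_th/(R_th + R_L); requiring this ≤ 0.0610 gives R_L ≥ R_th(1/0.0610 − 1) = 818.6 × 15.39 = 12.6 kΩ.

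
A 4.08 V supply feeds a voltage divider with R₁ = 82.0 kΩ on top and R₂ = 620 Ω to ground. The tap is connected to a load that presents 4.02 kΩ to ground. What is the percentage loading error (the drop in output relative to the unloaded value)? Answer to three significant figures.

13.3 %

The divider's output (Thévenin) resistance is R₁‖R₂ = 615.3 Ω.
Fractional drop under load = R_th/(R_th + R_L) = 615.3 / (615.3 + 4020) = 0.1328.
So the output falls by 13.3 %.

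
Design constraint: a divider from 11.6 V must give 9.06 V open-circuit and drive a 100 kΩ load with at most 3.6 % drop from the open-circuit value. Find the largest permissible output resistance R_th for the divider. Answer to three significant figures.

Loading drop = R_th/(R_th + R_L) ≤ 0.0360, so R_th ≤ R_L · ε/(1−ε) = 100 kΩ × 0.0360/0.9640 = 3.73 kΩ.

R_th ≤ 3.73 kΩ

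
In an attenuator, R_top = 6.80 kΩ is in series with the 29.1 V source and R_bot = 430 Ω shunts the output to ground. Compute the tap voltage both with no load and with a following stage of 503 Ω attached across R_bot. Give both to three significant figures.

Unloaded: 1.73 V; loaded: 0.959 V

Open-circuit: V = 29.1 × 430/(6800 + 430) = 1.73 V.
With the load, R_bot becomes R_bot‖R_L = 231.8 Ω, so V = 29.1 × 231.8/7032 = 0.959 V.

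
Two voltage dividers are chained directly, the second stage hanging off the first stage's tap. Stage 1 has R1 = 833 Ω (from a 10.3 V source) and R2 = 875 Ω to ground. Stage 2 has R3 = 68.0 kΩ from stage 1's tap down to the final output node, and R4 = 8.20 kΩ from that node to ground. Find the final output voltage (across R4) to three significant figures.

Stage 2 presents R3+R4 = 76200 Ω as a load on stage 1's tap.
Stage 1's lower leg becomes R2‖(R3+R4) = 865.1 Ω, so V_mid = 10.3 × 865.1/1698 = 5.247 V.
Stage 2 is itself unloaded: V_out = V_mid × R4/(R3+R4) = 5.247 × 8200/76200 = 0.565 V.

V_out ≈ 0.565 V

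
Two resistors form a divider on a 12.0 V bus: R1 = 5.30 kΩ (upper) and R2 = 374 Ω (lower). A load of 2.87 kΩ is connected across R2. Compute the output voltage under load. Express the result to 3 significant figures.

The load sits in parallel with R2: R2‖R_L = (374 × 2870) / (374 + 2870) = 330.9 Ω.
V_out = 12.0 × 330.9 / (5300 + 330.9) = 12.0 × 330.9/5631 = 0.705 V.

V_out ≈ 0.705 V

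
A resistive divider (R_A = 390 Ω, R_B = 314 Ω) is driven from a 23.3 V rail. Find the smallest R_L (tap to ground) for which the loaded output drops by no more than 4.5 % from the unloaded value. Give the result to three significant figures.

R_L(min) ≈ 3.69 kΩ

Output resistance R_th = R_A‖R_B = (390 × 314)/704.0 = 173.9 Ω.
The fractional drop is R_th/(R_th + R_L); requiring this ≤ 0.0450 gives R_L ≥ R_th(1/0.0450 − 1) = 173.9 × 21.22 = 3.69 kΩ.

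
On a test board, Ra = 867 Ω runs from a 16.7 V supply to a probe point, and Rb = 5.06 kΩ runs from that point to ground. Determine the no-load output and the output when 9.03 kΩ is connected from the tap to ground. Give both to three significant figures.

Open-circuit: V = 16.7 × 5060/(867 + 5060) = 14.3 V.
With the load, Rb becomes Rb‖R_L = 3243 Ω, so V = 16.7 × 3243/4110 = 13.2 V.

Unloaded: 14.3 V; loaded: 13.2 V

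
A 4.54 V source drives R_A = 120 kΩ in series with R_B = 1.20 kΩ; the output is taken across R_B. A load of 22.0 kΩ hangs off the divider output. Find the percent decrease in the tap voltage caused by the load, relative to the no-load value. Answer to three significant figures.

5.12 %

The divider's output (Thévenin) resistance is R_A‖R_B = 1.188 kΩ.
Fractional drop under load = R_th/(R_th + R_L) = 1.188 / (1.188 + 22.0) = 0.05124.
So the output falls by 5.12 %.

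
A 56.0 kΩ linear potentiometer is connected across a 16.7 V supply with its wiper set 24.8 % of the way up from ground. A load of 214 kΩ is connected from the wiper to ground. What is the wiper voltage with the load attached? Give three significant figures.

V ≈ 3.95 V

The wiper splits the pot into (1−α)R = 42.11 kΩ above and αR = 13.89 kΩ below.
Lower section ‖ load = 13.04 kΩ.
V_wiper = 16.7 × 13.04/(42.11 + 13.04) = 3.95 V.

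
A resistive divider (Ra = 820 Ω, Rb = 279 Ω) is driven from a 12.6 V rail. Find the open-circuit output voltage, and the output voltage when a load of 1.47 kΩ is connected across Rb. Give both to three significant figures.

Open-circuit: V = 12.6 × 279/(820 + 279) = 3.20 V.
With the load, Rb becomes Rb‖R_L = 234.5 Ω, so V = 12.6 × 234.5/1054 = 2.80 V.

Unloaded: 3.20 V; loaded: 2.80 V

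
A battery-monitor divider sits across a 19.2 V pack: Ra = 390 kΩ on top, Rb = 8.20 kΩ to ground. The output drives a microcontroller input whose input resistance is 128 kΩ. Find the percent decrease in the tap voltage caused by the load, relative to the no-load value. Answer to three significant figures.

The divider's output (Thévenin) resistance is Ra‖Rb = 8.031 kΩ.
Fractional drop under load = R_th/(R_th + R_L) = 8.031 / (8.031 + 128) = 0.05904.
So the output falls by 5.90 %.

5.90 %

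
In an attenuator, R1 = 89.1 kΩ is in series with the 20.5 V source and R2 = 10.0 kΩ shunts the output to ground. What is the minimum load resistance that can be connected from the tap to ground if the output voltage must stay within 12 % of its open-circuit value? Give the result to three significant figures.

Output resistance R_th = R1‖R2 = (89.1 × 10.0)/99.10 = 8.991 kΩ.
The fractional drop is R_th/(R_th + R_L); requiring this ≤ 0.120 gives R_L ≥ R_th(1/0.120 − 1) = 8.991 × 7.333 = 65.9 kΩ.

R_L(min) ≈ 65.9 kΩ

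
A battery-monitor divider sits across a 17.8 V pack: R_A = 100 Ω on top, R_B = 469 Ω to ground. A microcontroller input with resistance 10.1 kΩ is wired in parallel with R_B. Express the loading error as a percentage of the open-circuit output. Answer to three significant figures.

The divider's output (Thévenin) resistance is R_A‖R_B = 82.43 Ω.
Fractional drop under load = R_th/(R_th + R_L) = 82.43 / (82.43 + 10100) = 0.008095.
So the output falls by 0.809 %.

0.809 %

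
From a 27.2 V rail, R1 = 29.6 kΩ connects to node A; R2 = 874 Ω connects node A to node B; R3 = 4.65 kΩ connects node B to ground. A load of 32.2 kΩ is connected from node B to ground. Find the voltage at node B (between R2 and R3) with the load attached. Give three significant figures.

V ≈ 3.20 V

At node B, R3 is in parallel with the load: R3‖R_L = 4063 Ω.
Below node A the resistance is R2 + (R3‖R_L) = 4937 Ω, so V_A = 27.2 × 4937/34540 = 3.888 V.
Then V_B = V_A × (R3‖R_L)/(R2 + R3‖R_L) = 3.888 × 4063/4937 = 3.20 V.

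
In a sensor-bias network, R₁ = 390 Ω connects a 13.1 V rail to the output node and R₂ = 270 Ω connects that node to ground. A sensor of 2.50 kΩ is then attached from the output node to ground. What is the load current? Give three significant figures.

I_L ≈ 2.02 mA

R₂‖R_L = 243.7 Ω; V_out = 13.1 × 243.7/633.7 = 5.038 V.
I_L = V_out / R_L = 5.038 / 2.50 kΩ = 2.02 mA.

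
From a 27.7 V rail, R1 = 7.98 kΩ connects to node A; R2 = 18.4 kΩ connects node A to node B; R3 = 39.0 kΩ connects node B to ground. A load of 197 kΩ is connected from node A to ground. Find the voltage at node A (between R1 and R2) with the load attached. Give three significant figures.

Below node A the series string R2+R3 = 57.40 kΩ sits in parallel with the 197 kΩ load: 44.45 kΩ.
V_A = 27.7 × 44.45/(7.98 + 44.45) = 23.5 V.

V ≈ 23.5 V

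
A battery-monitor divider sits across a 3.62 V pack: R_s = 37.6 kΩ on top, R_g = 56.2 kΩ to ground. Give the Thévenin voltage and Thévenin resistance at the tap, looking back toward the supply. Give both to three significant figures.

V_th is the open-circuit tap voltage: 3.62 × 56.2/(37.6 + 56.2) = 2.17 V.
With the supply zeroed, R_s and R_g appear in parallel from the tap: R_th = R_s‖R_g = (37.6 × 56.2)/93.80 = 22.5 kΩ.

V_th = 2.17 V, R_th = 22.5 kΩ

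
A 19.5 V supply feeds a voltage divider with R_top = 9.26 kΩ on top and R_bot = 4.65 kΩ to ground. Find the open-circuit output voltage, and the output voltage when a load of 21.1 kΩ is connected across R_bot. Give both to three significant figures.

Open-circuit: V = 19.5 × 4.65/(9.26 + 4.65) = 6.52 V.
With the load, R_bot becomes R_bot‖R_L = 3.810 kΩ, so V = 19.5 × 3.810/13.07 = 5.68 V.

Unloaded: 6.52 V; loaded: 5.68 V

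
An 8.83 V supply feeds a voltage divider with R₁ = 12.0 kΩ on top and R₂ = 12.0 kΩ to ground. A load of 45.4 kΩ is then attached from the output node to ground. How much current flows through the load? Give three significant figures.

I_L ≈ 0.0859 mA

R₂‖R_L = 9.491 kΩ; V_out = 8.83 × 9.491/21.49 = 3.900 V.
I_L = V_out / R_L = 3.900 / 45.4 kΩ = 0.0859 mA.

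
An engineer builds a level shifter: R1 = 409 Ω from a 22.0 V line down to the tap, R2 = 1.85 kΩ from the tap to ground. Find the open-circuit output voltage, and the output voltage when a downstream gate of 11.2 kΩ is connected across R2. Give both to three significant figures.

Unloaded: 18.0 V; loaded: 17.5 V

Open-circuit: V = 22.0 × 1850/(409 + 1850) = 18.0 V.
With the load, R2 becomes R2‖R_L = 1588 Ω, so V = 22.0 × 1588/1997 = 17.5 V.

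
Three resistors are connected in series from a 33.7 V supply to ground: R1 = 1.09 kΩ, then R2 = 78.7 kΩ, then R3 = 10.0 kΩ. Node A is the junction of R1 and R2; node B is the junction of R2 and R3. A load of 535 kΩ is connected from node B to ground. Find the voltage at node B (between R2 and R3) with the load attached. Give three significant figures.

V ≈ 3.69 V

At node B, R3 is in parallel with the load: R3‖R_L = 9.817 kΩ.
Below node A the resistance is R2 + (R3‖R_L) = 88.52 kΩ, so V_A = 33.7 × 88.52/89.61 = 33.29 V.
Then V_B = V_A × (R3‖R_L)/(R2 + R3‖R_L) = 33.29 × 9.817/88.52 = 3.69 V.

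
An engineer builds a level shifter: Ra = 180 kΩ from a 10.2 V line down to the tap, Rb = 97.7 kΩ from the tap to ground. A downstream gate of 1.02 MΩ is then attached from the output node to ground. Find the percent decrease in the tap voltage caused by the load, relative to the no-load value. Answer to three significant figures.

The divider's output (Thévenin) resistance is Ra‖Rb = 63.33 kΩ.
Fractional drop under load = R_th/(R_th + R_L) = 63.33 / (63.33 + 1020) = 0.05846.
So the output falls by 5.85 %.

5.85 %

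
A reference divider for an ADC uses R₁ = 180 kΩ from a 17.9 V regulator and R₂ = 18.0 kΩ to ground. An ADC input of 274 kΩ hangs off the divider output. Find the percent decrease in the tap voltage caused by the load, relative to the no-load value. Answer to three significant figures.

5.64 %

The divider's output (Thévenin) resistance is R₁‖R₂ = 16.36 kΩ.
Fractional drop under load = R_th/(R_th + R_L) = 16.36 / (16.36 + 274) = 0.05636.
So the output falls by 5.64 %.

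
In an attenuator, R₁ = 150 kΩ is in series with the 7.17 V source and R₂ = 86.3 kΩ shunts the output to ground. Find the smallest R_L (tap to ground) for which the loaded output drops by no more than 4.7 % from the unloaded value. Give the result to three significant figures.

R_L(min) ≈ 1.11 MΩ

Output resistance R_th = R₁‖R₂ = (150 × 86.3)/236.3 = 54.78 kΩ.
The fractional drop is R_th/(R_th + R_L); requiring this ≤ 0.0470 gives R_L ≥ R_th(1/0.0470 − 1) = 54.78 × 20.28 = 1.11 MΩ.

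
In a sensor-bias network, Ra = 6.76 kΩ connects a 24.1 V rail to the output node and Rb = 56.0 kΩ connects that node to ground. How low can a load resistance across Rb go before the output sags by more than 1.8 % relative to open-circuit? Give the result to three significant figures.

Output resistance R_th = Ra‖Rb = (6.76 × 56.0)/62.76 = 6.032 kΩ.
The fractional drop is R_th/(R_th + R_L); requiring this ≤ 0.0180 gives R_L ≥ R_th(1/0.0180 − 1) = 6.032 × 54.56 = 329 kΩ.

R_L(min) ≈ 329 kΩ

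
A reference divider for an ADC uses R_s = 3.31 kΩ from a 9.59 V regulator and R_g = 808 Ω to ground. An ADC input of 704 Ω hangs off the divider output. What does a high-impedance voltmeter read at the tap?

V_out ≈ 0.979 V

The load sits in parallel with R_g: R_g‖R_L = (808 × 704) / (808 + 704) = 376.2 Ω.
V_out = 9.59 × 376.2 / (3310 + 376.2) = 9.59 × 376.2/3686 = 0.979 V.
(Unloaded it would have been 1.88 V.)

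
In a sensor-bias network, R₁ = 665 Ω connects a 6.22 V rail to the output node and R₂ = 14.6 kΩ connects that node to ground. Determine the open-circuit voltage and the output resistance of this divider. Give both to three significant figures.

V_th = 5.95 V, R_th = 636 Ω

V_th is the open-circuit tap voltage: 6.22 × 14600/(665 + 14600) = 5.95 V.
With the supply zeroed, R₁ and R₂ appear in parallel from the tap: R_th = R₁‖R₂ = (665 × 14600)/15260 = 636 Ω.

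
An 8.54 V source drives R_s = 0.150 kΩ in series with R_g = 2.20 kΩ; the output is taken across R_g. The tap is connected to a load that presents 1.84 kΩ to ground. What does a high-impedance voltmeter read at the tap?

V_out ≈ 7.43 V

The load sits in parallel with R_g: R_g‖R_L = (2200 × 1840) / (2200 + 1840) = 1002 Ω.
V_out = 8.54 × 1002 / (150 + 1002) = 8.54 × 1002/1152 = 7.43 V.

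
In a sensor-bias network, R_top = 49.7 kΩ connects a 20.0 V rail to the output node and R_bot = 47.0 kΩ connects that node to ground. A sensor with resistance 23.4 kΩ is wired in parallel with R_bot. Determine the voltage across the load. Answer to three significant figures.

V_out ≈ 4.78 V

The load sits in parallel with R_bot: R_bot‖R_L = (47.0 × 23.4) / (47.0 + 23.4) = 15.62 kΩ.
V_out = 20.0 × 15.62 / (49.7 + 15.62) = 20.0 × 15.62/65.32 = 4.78 V.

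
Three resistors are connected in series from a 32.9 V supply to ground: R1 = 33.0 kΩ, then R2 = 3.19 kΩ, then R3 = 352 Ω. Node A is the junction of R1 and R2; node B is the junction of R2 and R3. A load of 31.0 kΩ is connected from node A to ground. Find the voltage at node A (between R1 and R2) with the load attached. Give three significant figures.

Below node A the series string R2+R3 = 3542 Ω sits in parallel with the 31000 Ω load: 3179 Ω.
V_A = 32.9 × 3179/(33000 + 3179) = 2.89 V.

V ≈ 2.89 V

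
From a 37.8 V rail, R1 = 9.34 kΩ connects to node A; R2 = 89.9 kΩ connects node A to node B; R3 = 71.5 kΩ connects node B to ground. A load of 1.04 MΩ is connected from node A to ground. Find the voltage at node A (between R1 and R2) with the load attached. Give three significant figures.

Below node A the series string R2+R3 = 161.4 kΩ sits in parallel with the 1040 kΩ load: 139.7 kΩ.
V_A = 37.8 × 139.7/(9.34 + 139.7) = 35.4 V.

V ≈ 35.4 V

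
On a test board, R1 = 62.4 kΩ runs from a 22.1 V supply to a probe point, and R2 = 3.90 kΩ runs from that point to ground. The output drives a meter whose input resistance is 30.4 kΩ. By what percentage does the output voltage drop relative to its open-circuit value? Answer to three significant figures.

Unloaded V = 22.1 × 3.90/66.30 = 1.3000 V.
Loaded: R2‖R_L = 3.457 kΩ, giving V = 22.1 × 3.457/65.86 = 1.1599 V.
Drop = (1.3000 − 1.1599) / 1.3000 = 10.8 %.

10.8 %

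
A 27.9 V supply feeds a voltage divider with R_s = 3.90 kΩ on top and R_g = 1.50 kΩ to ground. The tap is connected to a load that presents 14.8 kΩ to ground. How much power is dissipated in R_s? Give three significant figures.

P ≈ 110 mW

Total resistance from the source is R_s + (R_g‖R_L) = 5.262 kΩ, so I = 27.9/5.262 kΩ = 5.302 mA.
P = I²·R_s = (5.302 mA)² × 3.90 kΩ = 110 mW.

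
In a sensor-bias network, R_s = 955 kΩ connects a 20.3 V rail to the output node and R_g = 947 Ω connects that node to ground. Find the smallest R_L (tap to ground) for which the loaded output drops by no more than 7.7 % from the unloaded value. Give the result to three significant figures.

R_L(min) ≈ 11.3 kΩ

Output resistance R_th = R_s‖R_g = (955000 × 947)/955900 = 946.1 Ω.
The fractional drop is R_th/(R_th + R_L); requiring this ≤ 0.0770 gives R_L ≥ R_th(1/0.0770 − 1) = 946.1 × 11.99 = 11.3 kΩ.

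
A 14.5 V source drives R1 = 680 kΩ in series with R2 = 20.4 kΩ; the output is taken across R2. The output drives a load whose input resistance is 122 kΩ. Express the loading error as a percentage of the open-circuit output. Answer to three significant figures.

14.0 %

Unloaded V = 14.5 × 20.4/700.4 = 0.42233 V.
Loaded: R2‖R_L = 17.48 kΩ, giving V = 14.5 × 17.48/697.5 = 0.36334 V.
Drop = (0.42233 − 0.36334) / 0.42233 = 14.0 %.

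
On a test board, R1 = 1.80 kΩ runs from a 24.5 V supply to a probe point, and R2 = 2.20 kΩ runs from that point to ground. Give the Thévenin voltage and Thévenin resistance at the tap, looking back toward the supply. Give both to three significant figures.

V_th is the open-circuit tap voltage: 24.5 × 2.20/(1.80 + 2.20) = 13.5 V.
With the supply zeroed, R1 and R2 appear in parallel from the tap: R_th = R1‖R2 = (1.80 × 2.20)/4.000 = 990 Ω.

V_th = 13.5 V, R_th = 990 Ω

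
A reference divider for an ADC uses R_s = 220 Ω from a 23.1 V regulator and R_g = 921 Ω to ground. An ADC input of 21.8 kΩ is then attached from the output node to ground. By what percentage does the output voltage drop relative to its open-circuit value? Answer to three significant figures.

0.808 %

The divider's output (Thévenin) resistance is R_s‖R_g = 177.6 Ω.
Fractional drop under load = R_th/(R_th + R_L) = 177.6 / (177.6 + 21800) = 0.008080.
So the output falls by 0.808 %.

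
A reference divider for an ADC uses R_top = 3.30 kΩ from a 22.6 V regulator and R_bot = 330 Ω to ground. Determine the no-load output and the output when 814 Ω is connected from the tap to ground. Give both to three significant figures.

Unloaded: 2.05 V; loaded: 1.50 V

Open-circuit: V = 22.6 × 330/(3300 + 330) = 2.05 V.
With the load, R_bot becomes R_bot‖R_L = 234.8 Ω, so V = 22.6 × 234.8/3535 = 1.50 V.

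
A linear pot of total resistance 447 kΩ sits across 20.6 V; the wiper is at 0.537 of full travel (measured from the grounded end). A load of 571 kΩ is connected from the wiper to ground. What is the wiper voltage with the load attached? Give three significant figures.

V ≈ 9.26 V

The wiper splits the pot into (1−α)R = 207.0 kΩ above and αR = 240.0 kΩ below.
Lower section ‖ load = 169.0 kΩ.
V_wiper = 20.6 × 169.0/(207.0 + 169.0) = 9.26 V.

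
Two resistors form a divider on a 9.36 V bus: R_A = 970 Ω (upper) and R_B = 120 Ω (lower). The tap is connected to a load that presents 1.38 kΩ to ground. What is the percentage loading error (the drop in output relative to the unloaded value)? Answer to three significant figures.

The divider's output (Thévenin) resistance is R_A‖R_B = 106.8 Ω.
Fractional drop under load = R_th/(R_th + R_L) = 106.8 / (106.8 + 1380) = 0.07183.
So the output falls by 7.18 %.

7.18 %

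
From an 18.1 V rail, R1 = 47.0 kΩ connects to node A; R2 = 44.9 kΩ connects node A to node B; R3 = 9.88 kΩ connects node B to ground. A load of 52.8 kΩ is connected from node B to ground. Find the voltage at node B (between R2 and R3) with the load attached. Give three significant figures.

At node B, R3 is in parallel with the load: R3‖R_L = 8.323 kΩ.
Below node A the resistance is R2 + (R3‖R_L) = 53.22 kΩ, so V_A = 18.1 × 53.22/100.2 = 9.612 V.
Then V_B = V_A × (R3‖R_L)/(R2 + R3‖R_L) = 9.612 × 8.323/53.22 = 1.50 V.

V ≈ 1.50 V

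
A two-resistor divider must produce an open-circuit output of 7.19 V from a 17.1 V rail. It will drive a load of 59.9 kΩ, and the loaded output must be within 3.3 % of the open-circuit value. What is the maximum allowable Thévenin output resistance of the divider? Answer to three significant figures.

R_th ≤ 2.04 kΩ

Loading drop = R_th/(R_th + R_L) ≤ 0.0330, so R_th ≤ R_L · ε/(1−ε) = 59.9 kΩ × 0.0330/0.9670 = 2.04 kΩ.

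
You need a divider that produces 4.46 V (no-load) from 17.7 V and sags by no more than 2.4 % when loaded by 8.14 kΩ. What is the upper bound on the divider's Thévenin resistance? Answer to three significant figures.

Loading drop = R_th/(R_th + R_L) ≤ 0.0240, so R_th ≤ R_L · ε/(1−ε) = 8.14 kΩ × 0.0240/0.9760 = 200 Ω.
(Any R1, R2 with R2/(R1+R2) = 0.252 and R1‖R2 ≤ 200 Ω will meet the spec.)

R_th ≤ 200 Ω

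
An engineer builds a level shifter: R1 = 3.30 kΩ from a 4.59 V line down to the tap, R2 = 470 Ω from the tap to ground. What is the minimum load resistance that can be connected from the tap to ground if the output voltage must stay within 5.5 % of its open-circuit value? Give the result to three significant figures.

Output resistance R_th = R1‖R2 = (3300 × 470)/3770 = 411.4 Ω.
The fractional drop is R_th/(R_th + R_L); requiring this ≤ 0.0550 gives R_L ≥ R_th(1/0.0550 − 1) = 411.4 × 17.18 = 7.07 kΩ.

R_L(min) ≈ 7.07 kΩ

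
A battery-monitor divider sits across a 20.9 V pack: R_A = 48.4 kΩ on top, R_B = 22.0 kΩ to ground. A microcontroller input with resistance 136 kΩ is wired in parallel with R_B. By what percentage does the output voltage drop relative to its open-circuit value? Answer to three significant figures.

The divider's output (Thévenin) resistance is R_A‖R_B = 15.12 kΩ.
Fractional drop under load = R_th/(R_th + R_L) = 15.12 / (15.12 + 136) = 0.1001.
So the output falls by 10.0 %.

10.0 %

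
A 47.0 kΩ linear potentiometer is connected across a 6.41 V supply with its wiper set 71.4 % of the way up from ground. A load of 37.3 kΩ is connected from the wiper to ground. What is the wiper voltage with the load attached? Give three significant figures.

The wiper splits the pot into (1−α)R = 13.44 kΩ above and αR = 33.56 kΩ below.
Lower section ‖ load = 17.67 kΩ.
V_wiper = 6.41 × 17.67/(13.44 + 17.67) = 3.64 V.

V ≈ 3.64 V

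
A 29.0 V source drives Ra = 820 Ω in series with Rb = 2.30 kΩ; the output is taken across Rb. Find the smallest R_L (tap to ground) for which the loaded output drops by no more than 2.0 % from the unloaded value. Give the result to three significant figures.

Output resistance R_th = Ra‖Rb = (820 × 2300)/3120 = 604.5 Ω.
The fractional drop is R_th/(R_th + R_L); requiring this ≤ 0.0200 gives R_L ≥ R_th(1/0.0200 − 1) = 604.5 × 49.00 = 29.6 kΩ.

R_L(min) ≈ 29.6 kΩ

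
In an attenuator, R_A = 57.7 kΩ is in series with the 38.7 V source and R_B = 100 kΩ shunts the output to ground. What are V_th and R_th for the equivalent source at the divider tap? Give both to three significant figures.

V_th = 24.5 V, R_th = 36.6 kΩ

V_th is the open-circuit tap voltage: 38.7 × 100/(57.7 + 100) = 24.5 V.
With the supply zeroed, R_A and R_B appear in parallel from the tap: R_th = R_A‖R_B = (57.7 × 100)/157.7 = 36.6 kΩ.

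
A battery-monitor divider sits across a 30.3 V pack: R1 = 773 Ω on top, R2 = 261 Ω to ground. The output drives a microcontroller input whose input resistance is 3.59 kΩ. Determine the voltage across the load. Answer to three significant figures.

The load sits in parallel with R2: R2‖R_L = (261 × 3590) / (261 + 3590) = 243.3 Ω.
V_out = 30.3 × 243.3 / (773 + 243.3) = 30.3 × 243.3/1016 = 7.25 V.

V_out ≈ 7.25 V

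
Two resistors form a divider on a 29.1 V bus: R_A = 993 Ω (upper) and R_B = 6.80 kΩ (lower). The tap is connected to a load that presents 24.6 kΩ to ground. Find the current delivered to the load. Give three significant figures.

R_B‖R_L = 5327 Ω; V_out = 29.1 × 5327/6320 = 24.53 V.
I_L = V_out / R_L = 24.53 / 24.6 kΩ = 0.997 mA.

I_L ≈ 0.997 mA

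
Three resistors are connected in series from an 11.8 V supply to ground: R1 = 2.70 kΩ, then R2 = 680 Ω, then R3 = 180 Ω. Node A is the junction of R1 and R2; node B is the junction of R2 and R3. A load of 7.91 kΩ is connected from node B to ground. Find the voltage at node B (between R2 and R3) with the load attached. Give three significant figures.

At node B, R3 is in parallel with the load: R3‖R_L = 176.0 Ω.
Below node A the resistance is R2 + (R3‖R_L) = 856.0 Ω, so V_A = 11.8 × 856.0/3556 = 2.840 V.
Then V_B = V_A × (R3‖R_L)/(R2 + R3‖R_L) = 2.840 × 176.0/856.0 = 0.584 V.

V ≈ 0.584 V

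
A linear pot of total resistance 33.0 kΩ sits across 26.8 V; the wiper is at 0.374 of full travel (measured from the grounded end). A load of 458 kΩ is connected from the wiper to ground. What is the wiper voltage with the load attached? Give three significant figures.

V ≈ 9.86 V

The wiper splits the pot into (1−α)R = 20.66 kΩ above and αR = 12.34 kΩ below.
Lower section ‖ load = 12.02 kΩ.
V_wiper = 26.8 × 12.02/(20.66 + 12.02) = 9.86 V.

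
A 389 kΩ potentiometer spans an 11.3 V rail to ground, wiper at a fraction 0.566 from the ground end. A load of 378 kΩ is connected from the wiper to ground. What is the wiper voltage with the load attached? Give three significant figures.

V ≈ 5.11 V

The wiper splits the pot into (1−α)R = 168.8 kΩ above and αR = 220.2 kΩ below.
Lower section ‖ load = 139.1 kΩ.
V_wiper = 11.3 × 139.1/(168.8 + 139.1) = 5.11 V.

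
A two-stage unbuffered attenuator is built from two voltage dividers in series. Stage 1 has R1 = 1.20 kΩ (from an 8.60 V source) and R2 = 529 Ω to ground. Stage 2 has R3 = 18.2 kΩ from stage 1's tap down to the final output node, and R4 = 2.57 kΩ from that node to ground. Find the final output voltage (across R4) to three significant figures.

V_out ≈ 0.320 V

Stage 2 presents R3+R4 = 20770 Ω as a load on stage 1's tap.
Stage 1's lower leg becomes R2‖(R3+R4) = 515.9 Ω, so V_mid = 8.60 × 515.9/1716 = 2.586 V.
Stage 2 is itself unloaded: V_out = V_mid × R4/(R3+R4) = 2.586 × 2570/20770 = 0.320 V.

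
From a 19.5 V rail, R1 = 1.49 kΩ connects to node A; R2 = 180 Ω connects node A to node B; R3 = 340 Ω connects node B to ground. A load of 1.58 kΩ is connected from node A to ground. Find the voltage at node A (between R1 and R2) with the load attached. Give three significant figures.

Below node A the series string R2+R3 = 520.0 Ω sits in parallel with the 1580 Ω load: 391.2 Ω.
V_A = 19.5 × 391.2/(1490 + 391.2) = 4.06 V.

V ≈ 4.06 V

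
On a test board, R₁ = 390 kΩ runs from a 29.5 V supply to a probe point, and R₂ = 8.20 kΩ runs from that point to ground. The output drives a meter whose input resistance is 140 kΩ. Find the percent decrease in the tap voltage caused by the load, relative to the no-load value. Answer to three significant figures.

5.43 %

The divider's output (Thévenin) resistance is R₁‖R₂ = 8.031 kΩ.
Fractional drop under load = R_th/(R_th + R_L) = 8.031 / (8.031 + 140) = 0.05425.
So the output falls by 5.43 %.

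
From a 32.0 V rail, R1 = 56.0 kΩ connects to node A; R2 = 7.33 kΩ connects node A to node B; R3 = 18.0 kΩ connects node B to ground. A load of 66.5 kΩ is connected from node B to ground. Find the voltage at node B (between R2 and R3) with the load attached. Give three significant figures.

At node B, R3 is in parallel with the load: R3‖R_L = 14.17 kΩ.
Below node A the resistance is R2 + (R3‖R_L) = 21.50 kΩ, so V_A = 32.0 × 21.50/77.50 = 8.876 V.
Then V_B = V_A × (R3‖R_L)/(R2 + R3‖R_L) = 8.876 × 14.17/21.50 = 5.85 V.

V ≈ 5.85 V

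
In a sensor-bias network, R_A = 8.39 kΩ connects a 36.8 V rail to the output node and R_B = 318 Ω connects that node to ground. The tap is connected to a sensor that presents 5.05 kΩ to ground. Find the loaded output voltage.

V_out ≈ 1.27 V

The load sits in parallel with R_B: R_B‖R_L = (318 × 5050) / (318 + 5050) = 299.2 Ω.
V_out = 36.8 × 299.2 / (8390 + 299.2) = 36.8 × 299.2/8689 = 1.27 V.
(Unloaded it would have been 1.34 V.)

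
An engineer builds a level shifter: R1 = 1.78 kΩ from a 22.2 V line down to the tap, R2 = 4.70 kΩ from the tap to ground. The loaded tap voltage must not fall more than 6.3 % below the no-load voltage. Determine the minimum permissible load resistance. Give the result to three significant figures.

R_L(min) ≈ 19.2 kΩ

Output resistance R_th = R1‖R2 = (1.78 × 4.70)/6.480 = 1.291 kΩ.
The fractional drop is R_th/(R_th + R_L); requiring this ≤ 0.0630 gives R_L ≥ R_th(1/0.0630 − 1) = 1.291 × 14.87 = 19.2 kΩ.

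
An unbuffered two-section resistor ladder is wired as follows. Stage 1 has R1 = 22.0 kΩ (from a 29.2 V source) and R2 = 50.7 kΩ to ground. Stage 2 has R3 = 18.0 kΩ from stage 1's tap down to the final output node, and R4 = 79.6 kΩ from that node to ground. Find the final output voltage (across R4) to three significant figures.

V_out ≈ 14.4 V

Stage 2 presents R3+R4 = 97.60 kΩ as a load on stage 1's tap.
Stage 1's lower leg becomes R2‖(R3+R4) = 33.37 kΩ, so V_mid = 29.2 × 33.37/55.37 = 17.60 V.
Stage 2 is itself unloaded: V_out = V_mid × R4/(R3+R4) = 17.60 × 79.6/97.60 = 14.4 V.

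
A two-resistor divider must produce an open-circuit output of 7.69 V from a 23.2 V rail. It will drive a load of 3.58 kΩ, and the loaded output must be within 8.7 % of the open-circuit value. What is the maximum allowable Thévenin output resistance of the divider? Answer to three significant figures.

R_th ≤ 341 Ω

Loading drop = R_th/(R_th + R_L) ≤ 0.0870, so R_th ≤ R_L · ε/(1−ε) = 3.58 kΩ × 0.0870/0.9130 = 341 Ω.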